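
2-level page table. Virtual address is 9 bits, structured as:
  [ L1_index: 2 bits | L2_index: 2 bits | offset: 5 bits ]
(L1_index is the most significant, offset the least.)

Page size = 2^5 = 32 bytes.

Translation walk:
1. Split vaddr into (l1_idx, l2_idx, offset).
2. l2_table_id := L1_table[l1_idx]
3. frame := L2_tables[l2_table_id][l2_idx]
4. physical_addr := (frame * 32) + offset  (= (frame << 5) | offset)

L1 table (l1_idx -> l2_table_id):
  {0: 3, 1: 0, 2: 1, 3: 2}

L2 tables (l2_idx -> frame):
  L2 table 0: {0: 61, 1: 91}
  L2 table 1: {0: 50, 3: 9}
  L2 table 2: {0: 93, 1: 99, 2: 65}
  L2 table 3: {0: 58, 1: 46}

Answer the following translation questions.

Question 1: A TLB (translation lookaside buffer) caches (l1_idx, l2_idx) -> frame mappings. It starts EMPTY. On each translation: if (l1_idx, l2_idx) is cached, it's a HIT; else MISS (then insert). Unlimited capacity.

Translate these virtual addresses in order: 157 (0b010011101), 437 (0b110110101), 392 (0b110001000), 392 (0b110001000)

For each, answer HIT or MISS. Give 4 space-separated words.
vaddr=157: (1,0) not in TLB -> MISS, insert
vaddr=437: (3,1) not in TLB -> MISS, insert
vaddr=392: (3,0) not in TLB -> MISS, insert
vaddr=392: (3,0) in TLB -> HIT

Answer: MISS MISS MISS HIT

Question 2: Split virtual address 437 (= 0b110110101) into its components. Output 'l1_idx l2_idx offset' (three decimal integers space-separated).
vaddr = 437 = 0b110110101
  top 2 bits -> l1_idx = 3
  next 2 bits -> l2_idx = 1
  bottom 5 bits -> offset = 21

Answer: 3 1 21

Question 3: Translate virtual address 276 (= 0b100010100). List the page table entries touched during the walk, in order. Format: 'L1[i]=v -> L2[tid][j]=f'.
vaddr = 276 = 0b100010100
Split: l1_idx=2, l2_idx=0, offset=20

Answer: L1[2]=1 -> L2[1][0]=50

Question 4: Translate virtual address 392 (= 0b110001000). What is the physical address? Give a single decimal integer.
Answer: 2984

Derivation:
vaddr = 392 = 0b110001000
Split: l1_idx=3, l2_idx=0, offset=8
L1[3] = 2
L2[2][0] = 93
paddr = 93 * 32 + 8 = 2984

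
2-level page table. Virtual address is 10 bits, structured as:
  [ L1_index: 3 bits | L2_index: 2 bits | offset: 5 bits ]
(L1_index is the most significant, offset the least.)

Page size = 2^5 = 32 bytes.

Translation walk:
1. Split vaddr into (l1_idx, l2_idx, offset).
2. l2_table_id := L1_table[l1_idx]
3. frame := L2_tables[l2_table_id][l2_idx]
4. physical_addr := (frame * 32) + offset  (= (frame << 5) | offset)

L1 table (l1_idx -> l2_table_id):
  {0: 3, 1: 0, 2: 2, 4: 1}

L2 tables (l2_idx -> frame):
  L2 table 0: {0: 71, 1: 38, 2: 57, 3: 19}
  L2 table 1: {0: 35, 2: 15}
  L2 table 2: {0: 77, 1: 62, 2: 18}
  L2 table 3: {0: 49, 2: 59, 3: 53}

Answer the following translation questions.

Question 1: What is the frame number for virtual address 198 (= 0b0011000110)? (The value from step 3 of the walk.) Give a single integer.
vaddr = 198: l1_idx=1, l2_idx=2
L1[1] = 0; L2[0][2] = 57

Answer: 57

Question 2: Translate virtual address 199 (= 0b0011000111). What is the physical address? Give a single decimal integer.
Answer: 1831

Derivation:
vaddr = 199 = 0b0011000111
Split: l1_idx=1, l2_idx=2, offset=7
L1[1] = 0
L2[0][2] = 57
paddr = 57 * 32 + 7 = 1831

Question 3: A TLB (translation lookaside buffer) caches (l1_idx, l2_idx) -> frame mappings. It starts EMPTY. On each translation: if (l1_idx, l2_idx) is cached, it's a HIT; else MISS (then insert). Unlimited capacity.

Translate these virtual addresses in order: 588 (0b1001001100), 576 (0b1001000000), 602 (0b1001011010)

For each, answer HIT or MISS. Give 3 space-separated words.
Answer: MISS HIT HIT

Derivation:
vaddr=588: (4,2) not in TLB -> MISS, insert
vaddr=576: (4,2) in TLB -> HIT
vaddr=602: (4,2) in TLB -> HIT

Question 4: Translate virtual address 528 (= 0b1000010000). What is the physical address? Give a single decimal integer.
Answer: 1136

Derivation:
vaddr = 528 = 0b1000010000
Split: l1_idx=4, l2_idx=0, offset=16
L1[4] = 1
L2[1][0] = 35
paddr = 35 * 32 + 16 = 1136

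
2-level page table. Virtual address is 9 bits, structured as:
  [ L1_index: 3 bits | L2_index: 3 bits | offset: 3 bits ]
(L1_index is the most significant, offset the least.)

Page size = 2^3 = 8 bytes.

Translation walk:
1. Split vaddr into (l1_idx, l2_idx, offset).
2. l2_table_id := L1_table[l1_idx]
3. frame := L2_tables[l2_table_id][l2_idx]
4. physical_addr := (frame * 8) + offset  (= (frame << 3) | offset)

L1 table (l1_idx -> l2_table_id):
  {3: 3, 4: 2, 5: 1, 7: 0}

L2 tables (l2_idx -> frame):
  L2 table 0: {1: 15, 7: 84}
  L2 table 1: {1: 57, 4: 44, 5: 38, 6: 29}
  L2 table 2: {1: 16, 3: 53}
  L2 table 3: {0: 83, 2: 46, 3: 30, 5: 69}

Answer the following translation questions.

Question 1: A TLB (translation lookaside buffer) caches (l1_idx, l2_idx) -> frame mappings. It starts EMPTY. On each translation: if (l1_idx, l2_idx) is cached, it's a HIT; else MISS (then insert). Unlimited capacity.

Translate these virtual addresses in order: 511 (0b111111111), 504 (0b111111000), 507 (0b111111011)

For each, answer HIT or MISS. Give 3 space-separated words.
Answer: MISS HIT HIT

Derivation:
vaddr=511: (7,7) not in TLB -> MISS, insert
vaddr=504: (7,7) in TLB -> HIT
vaddr=507: (7,7) in TLB -> HIT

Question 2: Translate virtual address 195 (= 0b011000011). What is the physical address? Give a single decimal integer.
Answer: 667

Derivation:
vaddr = 195 = 0b011000011
Split: l1_idx=3, l2_idx=0, offset=3
L1[3] = 3
L2[3][0] = 83
paddr = 83 * 8 + 3 = 667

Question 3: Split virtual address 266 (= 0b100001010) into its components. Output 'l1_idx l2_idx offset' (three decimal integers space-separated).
Answer: 4 1 2

Derivation:
vaddr = 266 = 0b100001010
  top 3 bits -> l1_idx = 4
  next 3 bits -> l2_idx = 1
  bottom 3 bits -> offset = 2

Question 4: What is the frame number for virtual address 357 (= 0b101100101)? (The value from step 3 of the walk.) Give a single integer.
Answer: 44

Derivation:
vaddr = 357: l1_idx=5, l2_idx=4
L1[5] = 1; L2[1][4] = 44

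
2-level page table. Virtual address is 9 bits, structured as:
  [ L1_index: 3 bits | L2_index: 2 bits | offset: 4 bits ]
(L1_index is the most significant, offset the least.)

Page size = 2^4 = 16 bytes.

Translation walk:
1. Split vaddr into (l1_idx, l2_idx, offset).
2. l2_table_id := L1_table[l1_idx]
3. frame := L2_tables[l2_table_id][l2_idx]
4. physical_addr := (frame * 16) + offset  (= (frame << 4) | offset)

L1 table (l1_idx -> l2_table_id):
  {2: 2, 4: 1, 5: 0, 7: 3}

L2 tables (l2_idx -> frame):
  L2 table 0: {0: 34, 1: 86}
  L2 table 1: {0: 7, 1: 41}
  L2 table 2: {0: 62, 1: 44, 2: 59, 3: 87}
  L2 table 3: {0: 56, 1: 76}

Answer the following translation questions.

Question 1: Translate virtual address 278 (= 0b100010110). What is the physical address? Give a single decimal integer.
vaddr = 278 = 0b100010110
Split: l1_idx=4, l2_idx=1, offset=6
L1[4] = 1
L2[1][1] = 41
paddr = 41 * 16 + 6 = 662

Answer: 662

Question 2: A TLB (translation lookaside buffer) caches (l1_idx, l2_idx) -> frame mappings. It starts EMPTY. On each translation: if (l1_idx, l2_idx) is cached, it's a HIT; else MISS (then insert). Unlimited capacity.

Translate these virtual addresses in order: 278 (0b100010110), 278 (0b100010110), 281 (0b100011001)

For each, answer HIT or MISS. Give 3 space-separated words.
Answer: MISS HIT HIT

Derivation:
vaddr=278: (4,1) not in TLB -> MISS, insert
vaddr=278: (4,1) in TLB -> HIT
vaddr=281: (4,1) in TLB -> HIT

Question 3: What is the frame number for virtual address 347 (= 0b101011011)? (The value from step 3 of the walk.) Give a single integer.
vaddr = 347: l1_idx=5, l2_idx=1
L1[5] = 0; L2[0][1] = 86

Answer: 86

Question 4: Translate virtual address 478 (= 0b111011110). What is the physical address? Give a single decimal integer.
vaddr = 478 = 0b111011110
Split: l1_idx=7, l2_idx=1, offset=14
L1[7] = 3
L2[3][1] = 76
paddr = 76 * 16 + 14 = 1230

Answer: 1230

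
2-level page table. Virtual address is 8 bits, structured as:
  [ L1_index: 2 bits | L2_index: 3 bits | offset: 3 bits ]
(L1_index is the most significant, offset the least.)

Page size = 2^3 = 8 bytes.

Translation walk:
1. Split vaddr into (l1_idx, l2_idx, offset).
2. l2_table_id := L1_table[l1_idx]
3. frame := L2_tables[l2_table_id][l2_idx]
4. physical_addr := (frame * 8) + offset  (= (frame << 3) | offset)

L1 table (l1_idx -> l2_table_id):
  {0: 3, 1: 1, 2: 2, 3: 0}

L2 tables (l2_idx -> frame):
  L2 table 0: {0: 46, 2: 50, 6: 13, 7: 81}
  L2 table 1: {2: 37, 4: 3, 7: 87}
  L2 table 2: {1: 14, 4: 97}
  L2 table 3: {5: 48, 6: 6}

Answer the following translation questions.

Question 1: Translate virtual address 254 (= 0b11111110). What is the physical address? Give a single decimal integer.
vaddr = 254 = 0b11111110
Split: l1_idx=3, l2_idx=7, offset=6
L1[3] = 0
L2[0][7] = 81
paddr = 81 * 8 + 6 = 654

Answer: 654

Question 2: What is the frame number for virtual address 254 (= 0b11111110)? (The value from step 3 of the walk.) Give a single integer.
Answer: 81

Derivation:
vaddr = 254: l1_idx=3, l2_idx=7
L1[3] = 0; L2[0][7] = 81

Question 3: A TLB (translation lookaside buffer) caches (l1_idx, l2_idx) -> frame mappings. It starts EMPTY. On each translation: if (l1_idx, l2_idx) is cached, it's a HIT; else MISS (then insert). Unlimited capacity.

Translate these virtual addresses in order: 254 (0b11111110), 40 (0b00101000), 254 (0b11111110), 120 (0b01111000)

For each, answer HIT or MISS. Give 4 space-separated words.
vaddr=254: (3,7) not in TLB -> MISS, insert
vaddr=40: (0,5) not in TLB -> MISS, insert
vaddr=254: (3,7) in TLB -> HIT
vaddr=120: (1,7) not in TLB -> MISS, insert

Answer: MISS MISS HIT MISS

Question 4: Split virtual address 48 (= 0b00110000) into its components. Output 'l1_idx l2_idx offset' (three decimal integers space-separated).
vaddr = 48 = 0b00110000
  top 2 bits -> l1_idx = 0
  next 3 bits -> l2_idx = 6
  bottom 3 bits -> offset = 0

Answer: 0 6 0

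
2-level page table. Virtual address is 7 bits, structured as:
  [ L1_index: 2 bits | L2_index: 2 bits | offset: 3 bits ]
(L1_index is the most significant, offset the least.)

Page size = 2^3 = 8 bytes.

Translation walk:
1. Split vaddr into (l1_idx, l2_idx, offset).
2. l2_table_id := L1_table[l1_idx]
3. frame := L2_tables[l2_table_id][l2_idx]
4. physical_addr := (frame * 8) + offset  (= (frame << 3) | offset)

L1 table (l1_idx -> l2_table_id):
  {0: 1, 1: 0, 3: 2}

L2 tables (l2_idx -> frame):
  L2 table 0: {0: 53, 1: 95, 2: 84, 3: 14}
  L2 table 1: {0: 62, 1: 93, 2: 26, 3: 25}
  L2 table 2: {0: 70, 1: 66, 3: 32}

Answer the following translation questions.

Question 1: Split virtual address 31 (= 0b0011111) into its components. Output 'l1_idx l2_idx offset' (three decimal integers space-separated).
Answer: 0 3 7

Derivation:
vaddr = 31 = 0b0011111
  top 2 bits -> l1_idx = 0
  next 2 bits -> l2_idx = 3
  bottom 3 bits -> offset = 7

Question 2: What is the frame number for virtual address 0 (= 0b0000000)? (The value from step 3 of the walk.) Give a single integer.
Answer: 62

Derivation:
vaddr = 0: l1_idx=0, l2_idx=0
L1[0] = 1; L2[1][0] = 62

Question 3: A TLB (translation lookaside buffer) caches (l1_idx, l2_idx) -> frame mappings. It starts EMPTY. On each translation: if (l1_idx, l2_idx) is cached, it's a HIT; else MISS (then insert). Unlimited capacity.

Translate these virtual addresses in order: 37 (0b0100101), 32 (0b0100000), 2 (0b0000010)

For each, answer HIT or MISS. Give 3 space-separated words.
vaddr=37: (1,0) not in TLB -> MISS, insert
vaddr=32: (1,0) in TLB -> HIT
vaddr=2: (0,0) not in TLB -> MISS, insert

Answer: MISS HIT MISS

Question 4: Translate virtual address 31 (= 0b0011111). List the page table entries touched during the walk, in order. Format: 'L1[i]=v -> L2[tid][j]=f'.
Answer: L1[0]=1 -> L2[1][3]=25

Derivation:
vaddr = 31 = 0b0011111
Split: l1_idx=0, l2_idx=3, offset=7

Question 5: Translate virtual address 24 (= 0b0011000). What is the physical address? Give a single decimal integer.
vaddr = 24 = 0b0011000
Split: l1_idx=0, l2_idx=3, offset=0
L1[0] = 1
L2[1][3] = 25
paddr = 25 * 8 + 0 = 200

Answer: 200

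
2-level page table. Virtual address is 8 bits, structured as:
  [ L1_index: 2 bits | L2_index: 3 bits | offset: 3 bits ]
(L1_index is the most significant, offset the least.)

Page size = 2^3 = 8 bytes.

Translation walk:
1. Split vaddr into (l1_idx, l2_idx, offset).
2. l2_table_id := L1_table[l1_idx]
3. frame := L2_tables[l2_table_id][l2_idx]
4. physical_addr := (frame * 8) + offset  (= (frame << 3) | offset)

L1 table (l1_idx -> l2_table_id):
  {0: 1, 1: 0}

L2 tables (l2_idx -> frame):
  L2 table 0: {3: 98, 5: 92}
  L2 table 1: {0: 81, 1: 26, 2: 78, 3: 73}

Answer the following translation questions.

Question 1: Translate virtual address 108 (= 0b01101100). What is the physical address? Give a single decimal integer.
Answer: 740

Derivation:
vaddr = 108 = 0b01101100
Split: l1_idx=1, l2_idx=5, offset=4
L1[1] = 0
L2[0][5] = 92
paddr = 92 * 8 + 4 = 740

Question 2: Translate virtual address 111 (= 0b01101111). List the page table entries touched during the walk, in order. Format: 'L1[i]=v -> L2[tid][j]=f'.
Answer: L1[1]=0 -> L2[0][5]=92

Derivation:
vaddr = 111 = 0b01101111
Split: l1_idx=1, l2_idx=5, offset=7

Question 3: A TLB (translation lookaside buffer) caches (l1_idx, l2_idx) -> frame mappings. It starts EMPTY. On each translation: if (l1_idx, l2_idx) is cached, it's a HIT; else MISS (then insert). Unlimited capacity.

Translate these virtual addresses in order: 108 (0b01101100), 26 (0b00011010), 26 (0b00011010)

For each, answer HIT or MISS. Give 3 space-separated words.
Answer: MISS MISS HIT

Derivation:
vaddr=108: (1,5) not in TLB -> MISS, insert
vaddr=26: (0,3) not in TLB -> MISS, insert
vaddr=26: (0,3) in TLB -> HIT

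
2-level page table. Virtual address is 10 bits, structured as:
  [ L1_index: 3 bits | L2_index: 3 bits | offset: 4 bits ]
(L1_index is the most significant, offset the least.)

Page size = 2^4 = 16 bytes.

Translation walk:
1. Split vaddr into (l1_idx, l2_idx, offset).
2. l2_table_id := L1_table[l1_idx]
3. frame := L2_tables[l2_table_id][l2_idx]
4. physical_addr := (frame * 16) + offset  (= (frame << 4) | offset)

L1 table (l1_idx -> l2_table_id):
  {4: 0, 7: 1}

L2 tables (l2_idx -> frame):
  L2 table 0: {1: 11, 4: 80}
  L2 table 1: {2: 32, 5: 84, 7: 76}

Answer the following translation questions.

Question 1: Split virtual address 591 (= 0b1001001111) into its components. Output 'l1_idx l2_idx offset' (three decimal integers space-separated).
Answer: 4 4 15

Derivation:
vaddr = 591 = 0b1001001111
  top 3 bits -> l1_idx = 4
  next 3 bits -> l2_idx = 4
  bottom 4 bits -> offset = 15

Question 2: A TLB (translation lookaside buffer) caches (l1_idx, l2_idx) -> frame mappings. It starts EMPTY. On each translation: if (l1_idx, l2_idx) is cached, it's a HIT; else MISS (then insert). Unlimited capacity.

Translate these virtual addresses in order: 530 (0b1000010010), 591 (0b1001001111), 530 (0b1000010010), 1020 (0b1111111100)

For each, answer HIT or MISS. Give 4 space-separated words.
Answer: MISS MISS HIT MISS

Derivation:
vaddr=530: (4,1) not in TLB -> MISS, insert
vaddr=591: (4,4) not in TLB -> MISS, insert
vaddr=530: (4,1) in TLB -> HIT
vaddr=1020: (7,7) not in TLB -> MISS, insert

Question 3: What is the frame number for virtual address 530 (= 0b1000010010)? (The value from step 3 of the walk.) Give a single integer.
Answer: 11

Derivation:
vaddr = 530: l1_idx=4, l2_idx=1
L1[4] = 0; L2[0][1] = 11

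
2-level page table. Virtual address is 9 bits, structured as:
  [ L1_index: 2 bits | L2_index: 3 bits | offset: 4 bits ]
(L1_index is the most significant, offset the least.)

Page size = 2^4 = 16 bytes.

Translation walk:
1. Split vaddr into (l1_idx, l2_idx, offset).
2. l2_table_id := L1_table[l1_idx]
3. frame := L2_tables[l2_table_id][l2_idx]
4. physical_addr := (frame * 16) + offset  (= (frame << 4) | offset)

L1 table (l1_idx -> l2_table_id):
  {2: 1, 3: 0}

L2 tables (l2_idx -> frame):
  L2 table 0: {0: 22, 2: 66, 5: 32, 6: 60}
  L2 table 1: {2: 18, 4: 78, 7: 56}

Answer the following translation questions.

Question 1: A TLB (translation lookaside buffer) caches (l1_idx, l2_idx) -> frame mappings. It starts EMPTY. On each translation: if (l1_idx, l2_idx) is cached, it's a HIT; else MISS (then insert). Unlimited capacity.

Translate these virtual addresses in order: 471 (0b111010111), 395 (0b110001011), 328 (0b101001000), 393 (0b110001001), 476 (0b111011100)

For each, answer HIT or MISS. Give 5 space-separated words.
vaddr=471: (3,5) not in TLB -> MISS, insert
vaddr=395: (3,0) not in TLB -> MISS, insert
vaddr=328: (2,4) not in TLB -> MISS, insert
vaddr=393: (3,0) in TLB -> HIT
vaddr=476: (3,5) in TLB -> HIT

Answer: MISS MISS MISS HIT HIT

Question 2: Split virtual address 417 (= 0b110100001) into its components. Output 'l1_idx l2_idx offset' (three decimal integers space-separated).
Answer: 3 2 1

Derivation:
vaddr = 417 = 0b110100001
  top 2 bits -> l1_idx = 3
  next 3 bits -> l2_idx = 2
  bottom 4 bits -> offset = 1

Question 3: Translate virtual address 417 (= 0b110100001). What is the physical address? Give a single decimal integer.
vaddr = 417 = 0b110100001
Split: l1_idx=3, l2_idx=2, offset=1
L1[3] = 0
L2[0][2] = 66
paddr = 66 * 16 + 1 = 1057

Answer: 1057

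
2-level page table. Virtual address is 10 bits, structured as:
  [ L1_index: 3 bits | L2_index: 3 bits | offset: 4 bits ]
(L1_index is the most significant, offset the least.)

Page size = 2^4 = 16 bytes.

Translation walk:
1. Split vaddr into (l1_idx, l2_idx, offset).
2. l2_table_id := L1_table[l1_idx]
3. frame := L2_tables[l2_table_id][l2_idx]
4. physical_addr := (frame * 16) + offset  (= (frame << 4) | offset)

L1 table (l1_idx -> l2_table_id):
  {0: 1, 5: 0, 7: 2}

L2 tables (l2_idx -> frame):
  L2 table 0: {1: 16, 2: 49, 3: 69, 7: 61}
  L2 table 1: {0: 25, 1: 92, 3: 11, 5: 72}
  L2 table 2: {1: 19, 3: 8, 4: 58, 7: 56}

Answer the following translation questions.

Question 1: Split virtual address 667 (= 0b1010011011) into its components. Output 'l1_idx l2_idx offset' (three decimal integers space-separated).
Answer: 5 1 11

Derivation:
vaddr = 667 = 0b1010011011
  top 3 bits -> l1_idx = 5
  next 3 bits -> l2_idx = 1
  bottom 4 bits -> offset = 11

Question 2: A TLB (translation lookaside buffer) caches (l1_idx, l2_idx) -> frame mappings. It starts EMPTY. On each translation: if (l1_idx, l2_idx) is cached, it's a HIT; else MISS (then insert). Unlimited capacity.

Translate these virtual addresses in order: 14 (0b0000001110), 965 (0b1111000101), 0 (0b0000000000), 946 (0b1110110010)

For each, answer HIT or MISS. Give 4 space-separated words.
vaddr=14: (0,0) not in TLB -> MISS, insert
vaddr=965: (7,4) not in TLB -> MISS, insert
vaddr=0: (0,0) in TLB -> HIT
vaddr=946: (7,3) not in TLB -> MISS, insert

Answer: MISS MISS HIT MISS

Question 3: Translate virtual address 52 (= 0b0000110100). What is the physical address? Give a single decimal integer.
vaddr = 52 = 0b0000110100
Split: l1_idx=0, l2_idx=3, offset=4
L1[0] = 1
L2[1][3] = 11
paddr = 11 * 16 + 4 = 180

Answer: 180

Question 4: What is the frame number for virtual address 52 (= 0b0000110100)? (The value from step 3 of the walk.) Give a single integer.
Answer: 11

Derivation:
vaddr = 52: l1_idx=0, l2_idx=3
L1[0] = 1; L2[1][3] = 11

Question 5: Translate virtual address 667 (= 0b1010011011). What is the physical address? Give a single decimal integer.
vaddr = 667 = 0b1010011011
Split: l1_idx=5, l2_idx=1, offset=11
L1[5] = 0
L2[0][1] = 16
paddr = 16 * 16 + 11 = 267

Answer: 267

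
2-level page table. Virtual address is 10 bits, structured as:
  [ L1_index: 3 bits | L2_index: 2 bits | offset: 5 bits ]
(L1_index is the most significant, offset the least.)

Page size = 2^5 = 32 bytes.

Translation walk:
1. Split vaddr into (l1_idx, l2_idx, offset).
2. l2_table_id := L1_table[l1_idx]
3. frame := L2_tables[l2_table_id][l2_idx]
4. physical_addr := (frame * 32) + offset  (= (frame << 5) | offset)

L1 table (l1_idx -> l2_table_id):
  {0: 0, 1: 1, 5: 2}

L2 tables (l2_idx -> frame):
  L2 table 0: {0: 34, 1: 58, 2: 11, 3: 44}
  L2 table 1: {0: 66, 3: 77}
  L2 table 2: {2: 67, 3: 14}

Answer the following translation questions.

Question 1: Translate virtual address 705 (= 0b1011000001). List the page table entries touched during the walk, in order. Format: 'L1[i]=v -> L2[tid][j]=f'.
vaddr = 705 = 0b1011000001
Split: l1_idx=5, l2_idx=2, offset=1

Answer: L1[5]=2 -> L2[2][2]=67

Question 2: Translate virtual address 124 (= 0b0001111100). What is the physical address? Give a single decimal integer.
Answer: 1436

Derivation:
vaddr = 124 = 0b0001111100
Split: l1_idx=0, l2_idx=3, offset=28
L1[0] = 0
L2[0][3] = 44
paddr = 44 * 32 + 28 = 1436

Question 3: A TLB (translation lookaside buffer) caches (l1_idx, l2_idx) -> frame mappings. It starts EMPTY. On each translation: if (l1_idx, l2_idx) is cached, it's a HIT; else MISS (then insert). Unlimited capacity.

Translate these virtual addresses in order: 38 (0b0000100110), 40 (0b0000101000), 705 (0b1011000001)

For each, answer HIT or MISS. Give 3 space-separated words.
vaddr=38: (0,1) not in TLB -> MISS, insert
vaddr=40: (0,1) in TLB -> HIT
vaddr=705: (5,2) not in TLB -> MISS, insert

Answer: MISS HIT MISS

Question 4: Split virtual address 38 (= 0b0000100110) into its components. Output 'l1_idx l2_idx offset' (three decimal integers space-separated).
vaddr = 38 = 0b0000100110
  top 3 bits -> l1_idx = 0
  next 2 bits -> l2_idx = 1
  bottom 5 bits -> offset = 6

Answer: 0 1 6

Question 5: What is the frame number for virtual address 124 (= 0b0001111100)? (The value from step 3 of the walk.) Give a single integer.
vaddr = 124: l1_idx=0, l2_idx=3
L1[0] = 0; L2[0][3] = 44

Answer: 44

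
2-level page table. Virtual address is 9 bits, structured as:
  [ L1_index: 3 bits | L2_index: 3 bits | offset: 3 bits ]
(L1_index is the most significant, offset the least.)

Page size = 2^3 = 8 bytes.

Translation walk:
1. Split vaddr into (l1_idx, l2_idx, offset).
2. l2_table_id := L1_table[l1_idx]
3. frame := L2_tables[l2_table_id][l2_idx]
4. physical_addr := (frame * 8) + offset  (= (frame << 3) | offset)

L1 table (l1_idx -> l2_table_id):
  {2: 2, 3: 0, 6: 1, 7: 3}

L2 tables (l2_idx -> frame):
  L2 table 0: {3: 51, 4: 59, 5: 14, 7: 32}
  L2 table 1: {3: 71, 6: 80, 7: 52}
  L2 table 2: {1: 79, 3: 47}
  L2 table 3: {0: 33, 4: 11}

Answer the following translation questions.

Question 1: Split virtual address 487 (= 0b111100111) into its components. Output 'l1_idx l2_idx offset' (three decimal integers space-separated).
Answer: 7 4 7

Derivation:
vaddr = 487 = 0b111100111
  top 3 bits -> l1_idx = 7
  next 3 bits -> l2_idx = 4
  bottom 3 bits -> offset = 7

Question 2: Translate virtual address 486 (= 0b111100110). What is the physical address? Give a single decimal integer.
Answer: 94

Derivation:
vaddr = 486 = 0b111100110
Split: l1_idx=7, l2_idx=4, offset=6
L1[7] = 3
L2[3][4] = 11
paddr = 11 * 8 + 6 = 94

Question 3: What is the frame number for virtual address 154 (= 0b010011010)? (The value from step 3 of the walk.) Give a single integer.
Answer: 47

Derivation:
vaddr = 154: l1_idx=2, l2_idx=3
L1[2] = 2; L2[2][3] = 47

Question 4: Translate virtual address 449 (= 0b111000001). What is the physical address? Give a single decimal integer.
Answer: 265

Derivation:
vaddr = 449 = 0b111000001
Split: l1_idx=7, l2_idx=0, offset=1
L1[7] = 3
L2[3][0] = 33
paddr = 33 * 8 + 1 = 265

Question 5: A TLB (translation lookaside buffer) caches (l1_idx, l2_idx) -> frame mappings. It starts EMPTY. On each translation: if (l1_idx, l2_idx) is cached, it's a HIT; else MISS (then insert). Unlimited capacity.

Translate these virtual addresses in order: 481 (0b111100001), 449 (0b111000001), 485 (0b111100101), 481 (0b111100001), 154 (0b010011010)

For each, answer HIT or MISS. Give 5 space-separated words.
Answer: MISS MISS HIT HIT MISS

Derivation:
vaddr=481: (7,4) not in TLB -> MISS, insert
vaddr=449: (7,0) not in TLB -> MISS, insert
vaddr=485: (7,4) in TLB -> HIT
vaddr=481: (7,4) in TLB -> HIT
vaddr=154: (2,3) not in TLB -> MISS, insert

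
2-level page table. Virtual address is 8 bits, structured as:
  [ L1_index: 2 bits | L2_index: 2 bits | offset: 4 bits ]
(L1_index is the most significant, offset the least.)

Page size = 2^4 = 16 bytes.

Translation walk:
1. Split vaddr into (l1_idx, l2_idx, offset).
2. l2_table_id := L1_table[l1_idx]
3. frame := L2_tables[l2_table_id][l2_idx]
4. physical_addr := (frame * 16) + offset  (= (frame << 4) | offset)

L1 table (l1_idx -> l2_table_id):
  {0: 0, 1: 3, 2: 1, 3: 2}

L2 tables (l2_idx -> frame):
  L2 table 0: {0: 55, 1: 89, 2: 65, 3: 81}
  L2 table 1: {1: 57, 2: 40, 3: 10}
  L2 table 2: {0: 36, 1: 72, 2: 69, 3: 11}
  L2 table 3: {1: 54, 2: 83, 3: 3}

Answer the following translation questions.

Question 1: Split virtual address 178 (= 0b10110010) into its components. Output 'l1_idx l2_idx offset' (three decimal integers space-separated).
vaddr = 178 = 0b10110010
  top 2 bits -> l1_idx = 2
  next 2 bits -> l2_idx = 3
  bottom 4 bits -> offset = 2

Answer: 2 3 2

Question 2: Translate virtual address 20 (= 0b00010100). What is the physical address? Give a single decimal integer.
Answer: 1428

Derivation:
vaddr = 20 = 0b00010100
Split: l1_idx=0, l2_idx=1, offset=4
L1[0] = 0
L2[0][1] = 89
paddr = 89 * 16 + 4 = 1428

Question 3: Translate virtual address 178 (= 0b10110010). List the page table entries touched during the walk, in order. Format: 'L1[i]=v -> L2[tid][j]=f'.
vaddr = 178 = 0b10110010
Split: l1_idx=2, l2_idx=3, offset=2

Answer: L1[2]=1 -> L2[1][3]=10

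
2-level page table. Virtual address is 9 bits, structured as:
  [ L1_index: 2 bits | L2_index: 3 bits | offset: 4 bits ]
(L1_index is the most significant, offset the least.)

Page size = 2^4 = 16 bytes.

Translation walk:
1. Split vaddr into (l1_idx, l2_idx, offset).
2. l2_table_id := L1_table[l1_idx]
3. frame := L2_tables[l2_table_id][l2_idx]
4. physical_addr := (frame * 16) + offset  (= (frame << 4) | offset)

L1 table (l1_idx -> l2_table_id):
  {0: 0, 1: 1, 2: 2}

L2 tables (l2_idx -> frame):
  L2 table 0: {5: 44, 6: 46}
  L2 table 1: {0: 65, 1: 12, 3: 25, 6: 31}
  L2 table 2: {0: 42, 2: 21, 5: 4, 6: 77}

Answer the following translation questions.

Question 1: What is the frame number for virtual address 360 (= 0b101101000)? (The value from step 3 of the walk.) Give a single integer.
vaddr = 360: l1_idx=2, l2_idx=6
L1[2] = 2; L2[2][6] = 77

Answer: 77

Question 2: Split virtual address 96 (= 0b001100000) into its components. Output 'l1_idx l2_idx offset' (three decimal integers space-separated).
vaddr = 96 = 0b001100000
  top 2 bits -> l1_idx = 0
  next 3 bits -> l2_idx = 6
  bottom 4 bits -> offset = 0

Answer: 0 6 0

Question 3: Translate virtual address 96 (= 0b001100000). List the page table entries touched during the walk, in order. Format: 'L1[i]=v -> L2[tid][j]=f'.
vaddr = 96 = 0b001100000
Split: l1_idx=0, l2_idx=6, offset=0

Answer: L1[0]=0 -> L2[0][6]=46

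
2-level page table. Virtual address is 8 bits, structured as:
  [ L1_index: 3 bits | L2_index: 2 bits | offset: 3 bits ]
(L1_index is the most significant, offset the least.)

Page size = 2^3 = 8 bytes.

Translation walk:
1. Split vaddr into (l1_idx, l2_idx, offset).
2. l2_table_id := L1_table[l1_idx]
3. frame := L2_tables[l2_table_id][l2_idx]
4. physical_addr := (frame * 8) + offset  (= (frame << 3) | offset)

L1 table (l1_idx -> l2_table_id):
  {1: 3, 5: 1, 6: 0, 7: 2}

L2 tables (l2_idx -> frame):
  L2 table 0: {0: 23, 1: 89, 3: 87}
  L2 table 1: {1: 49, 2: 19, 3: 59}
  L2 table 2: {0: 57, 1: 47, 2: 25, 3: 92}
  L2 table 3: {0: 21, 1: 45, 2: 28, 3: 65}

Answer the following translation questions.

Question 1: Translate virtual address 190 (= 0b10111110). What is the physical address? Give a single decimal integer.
Answer: 478

Derivation:
vaddr = 190 = 0b10111110
Split: l1_idx=5, l2_idx=3, offset=6
L1[5] = 1
L2[1][3] = 59
paddr = 59 * 8 + 6 = 478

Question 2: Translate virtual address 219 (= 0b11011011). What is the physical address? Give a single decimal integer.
Answer: 699

Derivation:
vaddr = 219 = 0b11011011
Split: l1_idx=6, l2_idx=3, offset=3
L1[6] = 0
L2[0][3] = 87
paddr = 87 * 8 + 3 = 699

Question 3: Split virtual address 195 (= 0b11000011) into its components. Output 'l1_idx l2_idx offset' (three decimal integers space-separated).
Answer: 6 0 3

Derivation:
vaddr = 195 = 0b11000011
  top 3 bits -> l1_idx = 6
  next 2 bits -> l2_idx = 0
  bottom 3 bits -> offset = 3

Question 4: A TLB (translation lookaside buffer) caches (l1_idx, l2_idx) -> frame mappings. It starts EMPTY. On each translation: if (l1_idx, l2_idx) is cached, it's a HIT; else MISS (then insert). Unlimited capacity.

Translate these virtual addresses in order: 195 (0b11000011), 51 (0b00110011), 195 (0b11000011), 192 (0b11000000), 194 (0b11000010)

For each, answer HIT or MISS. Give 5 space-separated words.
Answer: MISS MISS HIT HIT HIT

Derivation:
vaddr=195: (6,0) not in TLB -> MISS, insert
vaddr=51: (1,2) not in TLB -> MISS, insert
vaddr=195: (6,0) in TLB -> HIT
vaddr=192: (6,0) in TLB -> HIT
vaddr=194: (6,0) in TLB -> HIT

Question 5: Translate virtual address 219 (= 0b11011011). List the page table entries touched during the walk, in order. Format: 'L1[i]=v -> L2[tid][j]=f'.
Answer: L1[6]=0 -> L2[0][3]=87

Derivation:
vaddr = 219 = 0b11011011
Split: l1_idx=6, l2_idx=3, offset=3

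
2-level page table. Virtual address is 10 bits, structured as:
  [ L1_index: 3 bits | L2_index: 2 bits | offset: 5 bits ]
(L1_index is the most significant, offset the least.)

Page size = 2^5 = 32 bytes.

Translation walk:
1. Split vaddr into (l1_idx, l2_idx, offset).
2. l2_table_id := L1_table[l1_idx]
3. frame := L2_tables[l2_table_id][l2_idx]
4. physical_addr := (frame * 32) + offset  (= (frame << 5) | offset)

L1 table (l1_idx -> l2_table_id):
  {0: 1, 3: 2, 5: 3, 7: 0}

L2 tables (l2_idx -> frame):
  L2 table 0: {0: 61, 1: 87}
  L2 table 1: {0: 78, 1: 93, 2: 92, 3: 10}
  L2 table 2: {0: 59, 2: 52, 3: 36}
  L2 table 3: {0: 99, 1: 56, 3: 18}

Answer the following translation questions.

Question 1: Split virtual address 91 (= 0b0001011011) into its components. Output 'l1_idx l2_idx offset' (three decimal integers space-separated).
vaddr = 91 = 0b0001011011
  top 3 bits -> l1_idx = 0
  next 2 bits -> l2_idx = 2
  bottom 5 bits -> offset = 27

Answer: 0 2 27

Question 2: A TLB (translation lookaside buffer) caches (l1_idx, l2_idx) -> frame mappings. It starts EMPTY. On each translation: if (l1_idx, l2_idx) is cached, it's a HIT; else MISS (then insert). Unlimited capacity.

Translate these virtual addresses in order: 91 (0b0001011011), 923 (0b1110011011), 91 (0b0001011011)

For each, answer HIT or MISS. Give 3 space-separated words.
Answer: MISS MISS HIT

Derivation:
vaddr=91: (0,2) not in TLB -> MISS, insert
vaddr=923: (7,0) not in TLB -> MISS, insert
vaddr=91: (0,2) in TLB -> HIT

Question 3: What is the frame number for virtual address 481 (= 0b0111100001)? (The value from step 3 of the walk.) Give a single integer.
Answer: 36

Derivation:
vaddr = 481: l1_idx=3, l2_idx=3
L1[3] = 2; L2[2][3] = 36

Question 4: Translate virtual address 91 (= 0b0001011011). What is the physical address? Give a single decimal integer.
Answer: 2971

Derivation:
vaddr = 91 = 0b0001011011
Split: l1_idx=0, l2_idx=2, offset=27
L1[0] = 1
L2[1][2] = 92
paddr = 92 * 32 + 27 = 2971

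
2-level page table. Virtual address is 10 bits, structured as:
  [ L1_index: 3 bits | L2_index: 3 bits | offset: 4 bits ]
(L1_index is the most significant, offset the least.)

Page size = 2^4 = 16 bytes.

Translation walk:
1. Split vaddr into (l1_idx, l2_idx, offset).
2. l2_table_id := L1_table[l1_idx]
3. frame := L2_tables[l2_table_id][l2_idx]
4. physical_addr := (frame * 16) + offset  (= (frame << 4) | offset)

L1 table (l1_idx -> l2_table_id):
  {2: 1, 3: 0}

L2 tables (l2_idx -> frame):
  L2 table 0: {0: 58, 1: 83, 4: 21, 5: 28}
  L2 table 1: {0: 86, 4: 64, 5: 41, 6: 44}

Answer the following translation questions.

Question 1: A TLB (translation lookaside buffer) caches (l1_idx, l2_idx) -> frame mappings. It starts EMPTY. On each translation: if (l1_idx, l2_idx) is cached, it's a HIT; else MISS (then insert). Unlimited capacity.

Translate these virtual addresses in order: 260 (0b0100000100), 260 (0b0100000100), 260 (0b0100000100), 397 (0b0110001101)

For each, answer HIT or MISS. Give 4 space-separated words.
Answer: MISS HIT HIT MISS

Derivation:
vaddr=260: (2,0) not in TLB -> MISS, insert
vaddr=260: (2,0) in TLB -> HIT
vaddr=260: (2,0) in TLB -> HIT
vaddr=397: (3,0) not in TLB -> MISS, insert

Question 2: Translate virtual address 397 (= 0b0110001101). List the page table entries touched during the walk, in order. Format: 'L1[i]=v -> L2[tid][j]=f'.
Answer: L1[3]=0 -> L2[0][0]=58

Derivation:
vaddr = 397 = 0b0110001101
Split: l1_idx=3, l2_idx=0, offset=13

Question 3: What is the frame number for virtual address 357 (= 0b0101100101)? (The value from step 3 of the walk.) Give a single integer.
vaddr = 357: l1_idx=2, l2_idx=6
L1[2] = 1; L2[1][6] = 44

Answer: 44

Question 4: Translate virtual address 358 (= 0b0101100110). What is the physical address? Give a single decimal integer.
Answer: 710

Derivation:
vaddr = 358 = 0b0101100110
Split: l1_idx=2, l2_idx=6, offset=6
L1[2] = 1
L2[1][6] = 44
paddr = 44 * 16 + 6 = 710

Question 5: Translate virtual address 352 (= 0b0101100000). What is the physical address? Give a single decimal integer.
vaddr = 352 = 0b0101100000
Split: l1_idx=2, l2_idx=6, offset=0
L1[2] = 1
L2[1][6] = 44
paddr = 44 * 16 + 0 = 704

Answer: 704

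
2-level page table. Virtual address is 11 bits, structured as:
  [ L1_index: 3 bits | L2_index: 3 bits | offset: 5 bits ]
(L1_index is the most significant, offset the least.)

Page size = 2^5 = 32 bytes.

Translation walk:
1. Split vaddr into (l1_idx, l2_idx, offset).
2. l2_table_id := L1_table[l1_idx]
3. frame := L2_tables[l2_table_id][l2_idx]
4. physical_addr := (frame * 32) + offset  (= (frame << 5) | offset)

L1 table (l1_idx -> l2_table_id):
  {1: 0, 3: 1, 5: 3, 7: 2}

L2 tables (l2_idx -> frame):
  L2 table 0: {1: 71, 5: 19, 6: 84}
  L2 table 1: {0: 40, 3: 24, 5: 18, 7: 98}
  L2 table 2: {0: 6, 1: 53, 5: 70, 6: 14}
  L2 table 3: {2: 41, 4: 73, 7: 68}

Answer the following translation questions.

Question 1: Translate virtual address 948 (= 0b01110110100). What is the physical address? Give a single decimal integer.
vaddr = 948 = 0b01110110100
Split: l1_idx=3, l2_idx=5, offset=20
L1[3] = 1
L2[1][5] = 18
paddr = 18 * 32 + 20 = 596

Answer: 596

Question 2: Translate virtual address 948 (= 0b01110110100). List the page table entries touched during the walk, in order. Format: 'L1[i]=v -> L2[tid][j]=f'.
vaddr = 948 = 0b01110110100
Split: l1_idx=3, l2_idx=5, offset=20

Answer: L1[3]=1 -> L2[1][5]=18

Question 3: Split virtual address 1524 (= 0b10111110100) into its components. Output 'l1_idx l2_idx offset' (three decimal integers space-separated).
vaddr = 1524 = 0b10111110100
  top 3 bits -> l1_idx = 5
  next 3 bits -> l2_idx = 7
  bottom 5 bits -> offset = 20

Answer: 5 7 20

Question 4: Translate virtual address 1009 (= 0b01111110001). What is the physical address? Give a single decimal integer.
vaddr = 1009 = 0b01111110001
Split: l1_idx=3, l2_idx=7, offset=17
L1[3] = 1
L2[1][7] = 98
paddr = 98 * 32 + 17 = 3153

Answer: 3153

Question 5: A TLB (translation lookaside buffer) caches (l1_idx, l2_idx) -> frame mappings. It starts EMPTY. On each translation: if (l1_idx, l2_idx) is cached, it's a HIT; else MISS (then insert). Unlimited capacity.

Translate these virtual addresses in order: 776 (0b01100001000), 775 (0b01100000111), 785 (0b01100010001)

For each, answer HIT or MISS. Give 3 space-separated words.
Answer: MISS HIT HIT

Derivation:
vaddr=776: (3,0) not in TLB -> MISS, insert
vaddr=775: (3,0) in TLB -> HIT
vaddr=785: (3,0) in TLB -> HIT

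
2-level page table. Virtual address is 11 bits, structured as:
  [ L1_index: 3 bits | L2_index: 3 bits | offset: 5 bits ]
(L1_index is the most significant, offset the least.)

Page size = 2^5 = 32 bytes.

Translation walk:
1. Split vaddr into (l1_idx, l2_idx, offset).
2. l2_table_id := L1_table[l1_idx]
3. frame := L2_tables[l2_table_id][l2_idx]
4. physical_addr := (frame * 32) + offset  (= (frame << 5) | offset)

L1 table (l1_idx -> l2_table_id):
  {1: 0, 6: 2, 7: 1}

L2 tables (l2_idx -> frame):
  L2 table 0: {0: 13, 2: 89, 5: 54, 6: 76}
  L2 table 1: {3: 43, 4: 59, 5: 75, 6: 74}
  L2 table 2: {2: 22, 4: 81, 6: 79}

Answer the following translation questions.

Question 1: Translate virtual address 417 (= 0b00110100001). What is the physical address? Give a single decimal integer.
vaddr = 417 = 0b00110100001
Split: l1_idx=1, l2_idx=5, offset=1
L1[1] = 0
L2[0][5] = 54
paddr = 54 * 32 + 1 = 1729

Answer: 1729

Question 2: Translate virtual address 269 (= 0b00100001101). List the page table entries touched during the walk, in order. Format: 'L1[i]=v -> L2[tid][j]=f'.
Answer: L1[1]=0 -> L2[0][0]=13

Derivation:
vaddr = 269 = 0b00100001101
Split: l1_idx=1, l2_idx=0, offset=13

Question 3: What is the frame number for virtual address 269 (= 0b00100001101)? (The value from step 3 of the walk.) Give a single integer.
vaddr = 269: l1_idx=1, l2_idx=0
L1[1] = 0; L2[0][0] = 13

Answer: 13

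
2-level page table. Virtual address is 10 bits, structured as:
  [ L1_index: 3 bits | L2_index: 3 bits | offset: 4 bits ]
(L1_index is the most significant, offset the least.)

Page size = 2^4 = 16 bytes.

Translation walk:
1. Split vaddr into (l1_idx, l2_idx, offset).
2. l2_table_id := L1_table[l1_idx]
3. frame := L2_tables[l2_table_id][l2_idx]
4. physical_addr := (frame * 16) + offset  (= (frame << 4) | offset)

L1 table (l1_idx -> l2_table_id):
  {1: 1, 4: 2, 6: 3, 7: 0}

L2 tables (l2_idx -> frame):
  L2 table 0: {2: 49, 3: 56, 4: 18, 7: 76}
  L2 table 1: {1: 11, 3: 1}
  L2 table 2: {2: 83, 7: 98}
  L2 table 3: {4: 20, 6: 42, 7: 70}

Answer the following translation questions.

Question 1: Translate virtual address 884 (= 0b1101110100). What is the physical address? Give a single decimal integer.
Answer: 1124

Derivation:
vaddr = 884 = 0b1101110100
Split: l1_idx=6, l2_idx=7, offset=4
L1[6] = 3
L2[3][7] = 70
paddr = 70 * 16 + 4 = 1124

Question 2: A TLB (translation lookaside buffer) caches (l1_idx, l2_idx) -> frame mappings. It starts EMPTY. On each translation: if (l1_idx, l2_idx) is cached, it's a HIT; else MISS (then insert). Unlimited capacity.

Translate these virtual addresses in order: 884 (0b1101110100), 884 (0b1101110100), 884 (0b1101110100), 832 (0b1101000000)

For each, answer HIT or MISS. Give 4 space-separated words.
vaddr=884: (6,7) not in TLB -> MISS, insert
vaddr=884: (6,7) in TLB -> HIT
vaddr=884: (6,7) in TLB -> HIT
vaddr=832: (6,4) not in TLB -> MISS, insert

Answer: MISS HIT HIT MISS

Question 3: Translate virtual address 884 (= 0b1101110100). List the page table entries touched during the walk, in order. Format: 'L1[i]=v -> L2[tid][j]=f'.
Answer: L1[6]=3 -> L2[3][7]=70

Derivation:
vaddr = 884 = 0b1101110100
Split: l1_idx=6, l2_idx=7, offset=4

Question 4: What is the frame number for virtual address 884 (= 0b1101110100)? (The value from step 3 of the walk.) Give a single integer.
vaddr = 884: l1_idx=6, l2_idx=7
L1[6] = 3; L2[3][7] = 70

Answer: 70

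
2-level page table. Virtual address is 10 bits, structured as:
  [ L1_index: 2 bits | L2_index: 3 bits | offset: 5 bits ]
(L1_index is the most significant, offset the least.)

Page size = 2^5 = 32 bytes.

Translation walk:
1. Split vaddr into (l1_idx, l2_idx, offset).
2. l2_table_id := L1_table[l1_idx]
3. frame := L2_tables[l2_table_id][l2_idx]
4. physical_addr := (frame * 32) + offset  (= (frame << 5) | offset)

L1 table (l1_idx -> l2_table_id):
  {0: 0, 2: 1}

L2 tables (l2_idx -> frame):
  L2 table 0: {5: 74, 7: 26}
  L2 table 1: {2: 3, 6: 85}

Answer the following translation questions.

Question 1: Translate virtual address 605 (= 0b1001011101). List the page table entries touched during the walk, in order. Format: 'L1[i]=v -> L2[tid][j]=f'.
vaddr = 605 = 0b1001011101
Split: l1_idx=2, l2_idx=2, offset=29

Answer: L1[2]=1 -> L2[1][2]=3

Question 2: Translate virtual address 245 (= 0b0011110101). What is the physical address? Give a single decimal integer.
Answer: 853

Derivation:
vaddr = 245 = 0b0011110101
Split: l1_idx=0, l2_idx=7, offset=21
L1[0] = 0
L2[0][7] = 26
paddr = 26 * 32 + 21 = 853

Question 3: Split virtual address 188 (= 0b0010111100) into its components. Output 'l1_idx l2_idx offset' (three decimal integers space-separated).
Answer: 0 5 28

Derivation:
vaddr = 188 = 0b0010111100
  top 2 bits -> l1_idx = 0
  next 3 bits -> l2_idx = 5
  bottom 5 bits -> offset = 28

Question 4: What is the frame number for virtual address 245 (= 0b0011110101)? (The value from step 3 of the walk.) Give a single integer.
Answer: 26

Derivation:
vaddr = 245: l1_idx=0, l2_idx=7
L1[0] = 0; L2[0][7] = 26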